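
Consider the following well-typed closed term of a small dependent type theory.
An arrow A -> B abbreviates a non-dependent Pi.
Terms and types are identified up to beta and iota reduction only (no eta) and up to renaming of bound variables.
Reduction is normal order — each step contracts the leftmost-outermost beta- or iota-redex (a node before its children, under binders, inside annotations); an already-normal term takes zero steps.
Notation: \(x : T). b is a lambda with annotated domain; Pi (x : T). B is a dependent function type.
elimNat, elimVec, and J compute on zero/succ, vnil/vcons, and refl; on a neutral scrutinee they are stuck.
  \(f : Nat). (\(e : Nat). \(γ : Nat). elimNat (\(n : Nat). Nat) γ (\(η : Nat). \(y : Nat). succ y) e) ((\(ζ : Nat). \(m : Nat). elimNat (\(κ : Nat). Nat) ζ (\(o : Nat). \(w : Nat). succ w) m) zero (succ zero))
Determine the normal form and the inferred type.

resulting normal form:
  \(f : Nat). \(e : Nat). succ e
type:
  Nat -> Nat -> Nat
observation: normalization takes exactly 11 steps under the normal-order strategy.


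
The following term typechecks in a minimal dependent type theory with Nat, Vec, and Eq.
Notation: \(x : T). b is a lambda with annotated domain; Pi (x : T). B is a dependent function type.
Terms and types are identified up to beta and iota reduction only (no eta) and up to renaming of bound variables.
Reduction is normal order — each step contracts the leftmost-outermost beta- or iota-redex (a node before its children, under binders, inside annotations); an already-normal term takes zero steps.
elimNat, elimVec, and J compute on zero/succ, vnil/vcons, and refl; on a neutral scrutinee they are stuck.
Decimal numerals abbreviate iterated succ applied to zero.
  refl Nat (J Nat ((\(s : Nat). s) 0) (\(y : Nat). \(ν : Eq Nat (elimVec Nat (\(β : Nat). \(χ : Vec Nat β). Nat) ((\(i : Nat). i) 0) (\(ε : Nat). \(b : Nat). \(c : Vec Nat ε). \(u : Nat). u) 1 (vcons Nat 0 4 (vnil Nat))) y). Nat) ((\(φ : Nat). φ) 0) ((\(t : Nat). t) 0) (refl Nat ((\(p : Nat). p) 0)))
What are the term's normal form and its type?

resulting normal form:
  refl Nat 0
the term's type:
  Eq Nat 0 0
observation: 2 normal-order steps separate the term from its normal form.


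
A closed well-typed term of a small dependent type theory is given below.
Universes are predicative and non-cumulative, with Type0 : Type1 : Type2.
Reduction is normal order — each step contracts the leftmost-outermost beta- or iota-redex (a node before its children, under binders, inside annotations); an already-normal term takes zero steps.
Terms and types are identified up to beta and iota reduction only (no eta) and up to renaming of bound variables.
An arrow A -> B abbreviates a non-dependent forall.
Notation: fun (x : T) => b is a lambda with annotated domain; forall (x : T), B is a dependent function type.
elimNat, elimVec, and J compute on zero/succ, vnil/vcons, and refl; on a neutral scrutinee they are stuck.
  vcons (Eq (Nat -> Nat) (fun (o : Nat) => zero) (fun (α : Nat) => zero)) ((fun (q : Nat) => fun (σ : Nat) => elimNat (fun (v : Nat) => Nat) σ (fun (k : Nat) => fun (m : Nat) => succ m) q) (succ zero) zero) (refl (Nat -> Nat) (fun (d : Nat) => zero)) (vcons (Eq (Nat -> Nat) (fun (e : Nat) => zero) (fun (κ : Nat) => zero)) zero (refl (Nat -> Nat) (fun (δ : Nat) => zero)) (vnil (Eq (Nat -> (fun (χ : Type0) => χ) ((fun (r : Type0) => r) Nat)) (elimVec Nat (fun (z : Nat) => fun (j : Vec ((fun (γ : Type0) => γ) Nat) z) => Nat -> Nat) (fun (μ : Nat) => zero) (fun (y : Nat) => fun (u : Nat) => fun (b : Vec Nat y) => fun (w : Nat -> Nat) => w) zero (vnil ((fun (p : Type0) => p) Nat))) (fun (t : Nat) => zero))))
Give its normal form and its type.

reduced normal form:
  vcons (Eq (Nat -> Nat) (fun (o : Nat) => zero) (fun (α : Nat) => zero)) (succ zero) (refl (Nat -> Nat) (fun (q : Nat) => zero)) (vcons (Eq (Nat -> Nat) (fun (σ : Nat) => zero) (fun (v : Nat) => zero)) zero (refl (Nat -> Nat) (fun (k : Nat) => zero)) (vnil (Eq (Nat -> Nat) (fun (m : Nat) => zero) (fun (d : Nat) => zero))))
type:
  Vec (Eq (Nat -> Nat) (fun (o : Nat) => zero) (fun (α : Nat) => zero)) (succ (succ zero))


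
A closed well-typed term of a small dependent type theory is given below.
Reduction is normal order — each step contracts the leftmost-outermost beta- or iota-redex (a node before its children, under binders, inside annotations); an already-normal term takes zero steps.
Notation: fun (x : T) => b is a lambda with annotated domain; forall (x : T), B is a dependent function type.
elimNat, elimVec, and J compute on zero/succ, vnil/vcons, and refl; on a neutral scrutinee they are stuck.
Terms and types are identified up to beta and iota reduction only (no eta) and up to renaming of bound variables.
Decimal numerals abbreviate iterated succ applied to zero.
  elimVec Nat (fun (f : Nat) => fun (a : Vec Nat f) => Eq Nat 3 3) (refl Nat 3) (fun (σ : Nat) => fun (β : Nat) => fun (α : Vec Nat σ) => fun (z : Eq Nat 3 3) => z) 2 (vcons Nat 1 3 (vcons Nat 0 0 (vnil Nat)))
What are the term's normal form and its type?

resulting normal form:
  refl Nat 3
inferred type:
  Eq Nat 3 3
observation: contracting an elimVec iota-redex first, the term normalizes in 11 steps.


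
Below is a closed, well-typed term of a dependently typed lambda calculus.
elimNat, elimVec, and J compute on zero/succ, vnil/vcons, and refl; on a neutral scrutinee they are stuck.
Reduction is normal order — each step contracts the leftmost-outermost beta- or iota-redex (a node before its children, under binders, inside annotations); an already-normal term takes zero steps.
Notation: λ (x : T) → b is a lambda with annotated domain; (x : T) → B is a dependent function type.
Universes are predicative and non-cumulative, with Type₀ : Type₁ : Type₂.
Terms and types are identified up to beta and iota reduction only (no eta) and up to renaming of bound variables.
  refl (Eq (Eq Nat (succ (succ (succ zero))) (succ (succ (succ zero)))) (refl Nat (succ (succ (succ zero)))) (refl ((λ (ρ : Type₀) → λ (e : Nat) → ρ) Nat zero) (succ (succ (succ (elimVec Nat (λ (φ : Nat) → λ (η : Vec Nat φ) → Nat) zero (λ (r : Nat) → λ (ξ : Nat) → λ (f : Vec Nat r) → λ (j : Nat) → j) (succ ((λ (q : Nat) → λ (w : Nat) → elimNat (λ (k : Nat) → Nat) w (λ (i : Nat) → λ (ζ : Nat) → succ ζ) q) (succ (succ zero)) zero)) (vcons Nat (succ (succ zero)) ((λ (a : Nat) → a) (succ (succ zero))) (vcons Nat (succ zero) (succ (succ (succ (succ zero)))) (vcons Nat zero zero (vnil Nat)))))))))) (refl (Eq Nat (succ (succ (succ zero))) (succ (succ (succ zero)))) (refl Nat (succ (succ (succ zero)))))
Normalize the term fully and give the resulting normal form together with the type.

normal form:
  refl (Eq (Eq Nat (succ (succ (succ zero))) (succ (succ (succ zero)))) (refl Nat (succ (succ (succ zero)))) (refl Nat (succ (succ (succ zero))))) (refl (Eq Nat (succ (succ (succ zero))) (succ (succ (succ zero)))) (refl Nat (succ (succ (succ zero)))))
type:
  Eq (Eq (Eq Nat (succ (succ (succ zero))) (succ (succ (succ zero)))) (refl Nat (succ (succ (succ zero)))) (refl Nat (succ (succ (succ zero))))) (refl (Eq Nat (succ (succ (succ zero))) (succ (succ (succ zero)))) (refl Nat (succ (succ (succ zero))))) (refl (Eq Nat (succ (succ (succ zero))) (succ (succ (succ zero)))) (refl Nat (succ (succ (succ zero)))))
observation: the term reaches its normal form after 18 normal-order steps.


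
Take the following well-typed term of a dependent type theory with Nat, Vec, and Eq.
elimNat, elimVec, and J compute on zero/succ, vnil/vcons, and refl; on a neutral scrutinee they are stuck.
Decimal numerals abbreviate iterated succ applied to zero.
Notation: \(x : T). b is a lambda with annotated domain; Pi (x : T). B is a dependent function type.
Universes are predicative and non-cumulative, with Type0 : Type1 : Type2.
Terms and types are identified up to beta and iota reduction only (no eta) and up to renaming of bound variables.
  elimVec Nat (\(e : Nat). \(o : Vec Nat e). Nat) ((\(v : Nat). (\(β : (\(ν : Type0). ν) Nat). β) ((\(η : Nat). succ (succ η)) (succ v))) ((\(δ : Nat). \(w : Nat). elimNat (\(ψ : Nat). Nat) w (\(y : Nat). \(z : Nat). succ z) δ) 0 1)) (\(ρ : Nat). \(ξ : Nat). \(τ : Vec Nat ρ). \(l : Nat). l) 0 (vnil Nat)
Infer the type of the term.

the term's type:
  Nat


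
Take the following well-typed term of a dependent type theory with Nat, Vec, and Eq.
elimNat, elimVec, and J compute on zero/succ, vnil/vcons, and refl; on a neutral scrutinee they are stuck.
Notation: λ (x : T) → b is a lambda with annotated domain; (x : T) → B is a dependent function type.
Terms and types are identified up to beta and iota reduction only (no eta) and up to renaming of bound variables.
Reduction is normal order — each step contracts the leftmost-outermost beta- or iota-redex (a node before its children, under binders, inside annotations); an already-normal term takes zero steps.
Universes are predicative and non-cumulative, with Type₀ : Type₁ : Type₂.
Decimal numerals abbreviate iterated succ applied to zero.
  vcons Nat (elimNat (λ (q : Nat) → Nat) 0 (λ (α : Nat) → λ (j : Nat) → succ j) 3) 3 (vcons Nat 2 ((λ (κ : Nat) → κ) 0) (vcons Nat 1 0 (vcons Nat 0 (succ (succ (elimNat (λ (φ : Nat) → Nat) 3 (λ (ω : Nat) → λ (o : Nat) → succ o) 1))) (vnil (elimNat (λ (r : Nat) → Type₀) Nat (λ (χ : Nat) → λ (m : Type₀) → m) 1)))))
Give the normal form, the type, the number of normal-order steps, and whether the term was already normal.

normal form:
  vcons Nat 3 3 (vcons Nat 2 0 (vcons Nat 1 0 (vcons Nat 0 6 (vnil Nat))))
the term's type:
  Vec Nat 4
normal-order step count: 19
term was already normal: no
first redex: an elimNat iota-redex


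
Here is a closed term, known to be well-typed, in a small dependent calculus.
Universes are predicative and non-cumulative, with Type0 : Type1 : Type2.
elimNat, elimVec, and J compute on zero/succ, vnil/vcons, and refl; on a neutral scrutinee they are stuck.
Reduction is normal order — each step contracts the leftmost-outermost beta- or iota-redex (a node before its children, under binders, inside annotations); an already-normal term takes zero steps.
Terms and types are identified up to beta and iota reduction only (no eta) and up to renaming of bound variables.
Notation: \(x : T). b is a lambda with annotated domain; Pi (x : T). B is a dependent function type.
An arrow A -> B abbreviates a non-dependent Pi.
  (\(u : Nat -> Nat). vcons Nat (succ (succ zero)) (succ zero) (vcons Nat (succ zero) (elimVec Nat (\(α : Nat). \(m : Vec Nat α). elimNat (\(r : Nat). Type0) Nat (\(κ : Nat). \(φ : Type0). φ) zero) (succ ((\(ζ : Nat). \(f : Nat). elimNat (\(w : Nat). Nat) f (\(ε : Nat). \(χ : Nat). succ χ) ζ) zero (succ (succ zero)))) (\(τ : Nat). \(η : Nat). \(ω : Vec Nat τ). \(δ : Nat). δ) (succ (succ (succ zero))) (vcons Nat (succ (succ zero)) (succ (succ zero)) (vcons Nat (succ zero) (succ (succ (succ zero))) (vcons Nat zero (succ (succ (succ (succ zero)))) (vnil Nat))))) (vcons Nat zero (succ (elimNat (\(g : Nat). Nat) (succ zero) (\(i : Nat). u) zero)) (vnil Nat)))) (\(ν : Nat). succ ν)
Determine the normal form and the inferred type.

resulting normal form:
  vcons Nat (succ (succ zero)) (succ zero) (vcons Nat (succ zero) (succ (succ (succ zero))) (vcons Nat zero (succ (succ zero)) (vnil Nat)))
inferred type:
  Vec Nat (succ (succ (succ zero)))


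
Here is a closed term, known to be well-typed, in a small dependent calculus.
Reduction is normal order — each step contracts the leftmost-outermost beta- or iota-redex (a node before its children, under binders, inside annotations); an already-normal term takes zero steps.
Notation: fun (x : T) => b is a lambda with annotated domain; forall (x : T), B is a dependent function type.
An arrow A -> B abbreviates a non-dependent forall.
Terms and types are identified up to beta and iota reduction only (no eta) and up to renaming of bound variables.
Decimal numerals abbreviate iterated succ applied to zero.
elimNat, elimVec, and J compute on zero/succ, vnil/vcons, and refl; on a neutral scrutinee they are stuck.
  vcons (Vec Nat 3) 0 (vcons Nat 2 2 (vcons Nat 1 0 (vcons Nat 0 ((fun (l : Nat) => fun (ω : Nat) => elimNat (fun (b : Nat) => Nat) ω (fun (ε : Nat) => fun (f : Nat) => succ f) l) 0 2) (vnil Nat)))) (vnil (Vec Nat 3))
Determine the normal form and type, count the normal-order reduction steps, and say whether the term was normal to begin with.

resulting normal form:
  vcons (Vec Nat 3) 0 (vcons Nat 2 2 (vcons Nat 1 0 (vcons Nat 0 2 (vnil Nat)))) (vnil (Vec Nat 3))
the term's type:
  Vec (Vec Nat 3) 1
reduction steps (normal order): 3
started in normal form: no
first redex: a beta-redex


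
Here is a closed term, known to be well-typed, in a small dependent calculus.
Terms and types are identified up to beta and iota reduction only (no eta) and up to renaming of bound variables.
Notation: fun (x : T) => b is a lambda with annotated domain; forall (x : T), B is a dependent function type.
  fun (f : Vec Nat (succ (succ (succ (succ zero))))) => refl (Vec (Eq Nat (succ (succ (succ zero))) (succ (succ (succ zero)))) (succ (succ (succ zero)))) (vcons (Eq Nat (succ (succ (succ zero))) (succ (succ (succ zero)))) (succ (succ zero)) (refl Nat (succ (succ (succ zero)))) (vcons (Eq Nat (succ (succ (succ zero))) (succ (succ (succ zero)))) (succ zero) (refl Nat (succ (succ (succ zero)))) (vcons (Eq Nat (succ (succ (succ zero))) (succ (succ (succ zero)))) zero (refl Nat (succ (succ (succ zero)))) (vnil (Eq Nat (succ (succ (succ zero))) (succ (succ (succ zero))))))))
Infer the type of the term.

the term's type:
  forall (f : Vec Nat (succ (succ (succ (succ zero))))), Eq (Vec (Eq Nat (succ (succ (succ zero))) (succ (succ (succ zero)))) (succ (succ (succ zero)))) (vcons (Eq Nat (succ (succ (succ zero))) (succ (succ (succ zero)))) (succ (succ zero)) (refl Nat (succ (succ (succ zero)))) (vcons (Eq Nat (succ (succ (succ zero))) (succ (succ (succ zero)))) (succ zero) (refl Nat (succ (succ (succ zero)))) (vcons (Eq Nat (succ (succ (succ zero))) (succ (succ (succ zero)))) zero (refl Nat (succ (succ (succ zero)))) (vnil (Eq Nat (succ (succ (succ zero))) (succ (succ (succ zero)))))))) (vcons (Eq Nat (succ (succ (succ zero))) (succ (succ (succ zero)))) (succ (succ zero)) (refl Nat (succ (succ (succ zero)))) (vcons (Eq Nat (succ (succ (succ zero))) (succ (succ (succ zero)))) (succ zero) (refl Nat (succ (succ (succ zero)))) (vcons (Eq Nat (succ (succ (succ zero))) (succ (succ (succ zero)))) zero (refl Nat (succ (succ (succ zero)))) (vnil (Eq Nat (succ (succ (succ zero))) (succ (succ (succ zero))))))))


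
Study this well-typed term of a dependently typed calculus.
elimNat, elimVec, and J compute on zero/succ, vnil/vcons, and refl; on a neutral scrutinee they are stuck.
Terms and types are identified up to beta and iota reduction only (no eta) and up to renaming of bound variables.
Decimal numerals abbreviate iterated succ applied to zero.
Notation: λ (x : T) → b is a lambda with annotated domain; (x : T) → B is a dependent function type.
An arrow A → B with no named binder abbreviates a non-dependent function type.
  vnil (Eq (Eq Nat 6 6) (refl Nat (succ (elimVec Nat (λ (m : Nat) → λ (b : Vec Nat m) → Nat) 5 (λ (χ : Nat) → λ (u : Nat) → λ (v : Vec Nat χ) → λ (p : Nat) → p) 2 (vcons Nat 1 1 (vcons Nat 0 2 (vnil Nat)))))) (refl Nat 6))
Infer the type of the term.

type:
  Vec (Eq (Eq Nat 6 6) (refl Nat 6) (refl Nat 6)) 0


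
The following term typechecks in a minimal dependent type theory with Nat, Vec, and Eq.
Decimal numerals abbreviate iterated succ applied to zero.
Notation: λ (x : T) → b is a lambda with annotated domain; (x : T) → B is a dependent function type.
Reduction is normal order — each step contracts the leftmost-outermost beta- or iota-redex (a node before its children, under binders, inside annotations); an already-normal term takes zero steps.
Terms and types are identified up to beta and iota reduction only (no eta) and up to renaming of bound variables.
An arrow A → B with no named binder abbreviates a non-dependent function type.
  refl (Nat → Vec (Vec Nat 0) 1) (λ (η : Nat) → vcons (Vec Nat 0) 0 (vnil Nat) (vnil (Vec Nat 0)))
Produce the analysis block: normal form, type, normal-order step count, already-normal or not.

resulting normal form:
  refl (Nat → Vec (Vec Nat 0) 1) (λ (η : Nat) → vcons (Vec Nat 0) 0 (vnil Nat) (vnil (Vec Nat 0)))
the term's type:
  Eq (Nat → Vec (Vec Nat 0) 1) (λ (η : Nat) → vcons (Vec Nat 0) 0 (vnil Nat) (vnil (Vec Nat 0))) (λ (m : Nat) → vcons (Vec Nat 0) 0 (vnil Nat) (vnil (Vec Nat 0)))
steps to reach normal form (normal order): 0
started in normal form: yes


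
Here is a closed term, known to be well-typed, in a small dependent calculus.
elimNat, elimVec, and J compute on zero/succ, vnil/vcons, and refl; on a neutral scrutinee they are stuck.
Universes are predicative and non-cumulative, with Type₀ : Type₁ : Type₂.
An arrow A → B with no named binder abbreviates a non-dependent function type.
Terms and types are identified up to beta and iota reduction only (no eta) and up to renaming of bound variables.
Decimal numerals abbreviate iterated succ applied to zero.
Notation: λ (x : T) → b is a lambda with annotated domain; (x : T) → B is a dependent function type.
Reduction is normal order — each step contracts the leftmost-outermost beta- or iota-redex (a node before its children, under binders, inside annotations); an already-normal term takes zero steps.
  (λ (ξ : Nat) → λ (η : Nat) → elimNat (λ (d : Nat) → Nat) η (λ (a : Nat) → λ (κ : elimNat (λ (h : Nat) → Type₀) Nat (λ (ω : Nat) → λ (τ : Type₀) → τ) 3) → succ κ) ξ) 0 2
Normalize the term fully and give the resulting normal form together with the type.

normal form:
  2
type:
  Nat
observation: reduction starts at a beta-redex, and 3 normal-order steps reach the normal form.


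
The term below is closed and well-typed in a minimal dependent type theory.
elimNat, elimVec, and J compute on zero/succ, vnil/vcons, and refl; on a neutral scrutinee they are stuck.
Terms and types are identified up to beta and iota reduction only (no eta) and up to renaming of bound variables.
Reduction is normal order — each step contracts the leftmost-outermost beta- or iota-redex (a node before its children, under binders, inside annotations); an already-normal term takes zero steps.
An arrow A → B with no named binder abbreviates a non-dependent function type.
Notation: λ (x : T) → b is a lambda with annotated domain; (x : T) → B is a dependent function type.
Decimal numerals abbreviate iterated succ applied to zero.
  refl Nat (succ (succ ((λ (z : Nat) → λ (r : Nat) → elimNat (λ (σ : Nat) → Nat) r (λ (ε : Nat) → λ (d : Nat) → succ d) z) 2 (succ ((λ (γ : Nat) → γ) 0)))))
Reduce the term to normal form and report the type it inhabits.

reduced normal form:
  refl Nat 5
type:
  Eq Nat 5 5
observation: reduction starts at a beta-redex, and 10 normal-order steps reach the normal form.


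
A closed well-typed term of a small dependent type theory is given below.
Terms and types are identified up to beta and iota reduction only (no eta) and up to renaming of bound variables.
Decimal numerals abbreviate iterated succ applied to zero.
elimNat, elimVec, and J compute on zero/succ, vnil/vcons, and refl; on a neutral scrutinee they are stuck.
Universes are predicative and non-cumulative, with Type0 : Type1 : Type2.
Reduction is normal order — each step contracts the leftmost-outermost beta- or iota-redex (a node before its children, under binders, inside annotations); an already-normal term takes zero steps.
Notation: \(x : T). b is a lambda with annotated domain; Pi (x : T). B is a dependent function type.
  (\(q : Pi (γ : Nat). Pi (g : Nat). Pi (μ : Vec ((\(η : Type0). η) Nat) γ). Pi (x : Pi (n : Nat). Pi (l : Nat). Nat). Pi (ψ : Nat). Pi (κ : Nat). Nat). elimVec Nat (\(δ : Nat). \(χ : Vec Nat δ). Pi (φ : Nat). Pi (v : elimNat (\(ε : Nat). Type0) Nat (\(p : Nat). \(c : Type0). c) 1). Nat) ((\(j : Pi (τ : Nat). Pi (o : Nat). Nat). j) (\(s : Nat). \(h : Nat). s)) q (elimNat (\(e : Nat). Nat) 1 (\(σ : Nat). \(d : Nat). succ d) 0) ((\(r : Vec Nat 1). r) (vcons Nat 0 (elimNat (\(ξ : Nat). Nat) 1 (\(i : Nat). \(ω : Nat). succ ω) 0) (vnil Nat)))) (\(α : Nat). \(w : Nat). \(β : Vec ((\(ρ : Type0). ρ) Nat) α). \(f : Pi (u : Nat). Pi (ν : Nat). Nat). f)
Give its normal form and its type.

normal form:
  \(q : Nat). \(γ : Nat). q
the term's type:
  Pi (q : Nat). Pi (γ : Nat). Nat


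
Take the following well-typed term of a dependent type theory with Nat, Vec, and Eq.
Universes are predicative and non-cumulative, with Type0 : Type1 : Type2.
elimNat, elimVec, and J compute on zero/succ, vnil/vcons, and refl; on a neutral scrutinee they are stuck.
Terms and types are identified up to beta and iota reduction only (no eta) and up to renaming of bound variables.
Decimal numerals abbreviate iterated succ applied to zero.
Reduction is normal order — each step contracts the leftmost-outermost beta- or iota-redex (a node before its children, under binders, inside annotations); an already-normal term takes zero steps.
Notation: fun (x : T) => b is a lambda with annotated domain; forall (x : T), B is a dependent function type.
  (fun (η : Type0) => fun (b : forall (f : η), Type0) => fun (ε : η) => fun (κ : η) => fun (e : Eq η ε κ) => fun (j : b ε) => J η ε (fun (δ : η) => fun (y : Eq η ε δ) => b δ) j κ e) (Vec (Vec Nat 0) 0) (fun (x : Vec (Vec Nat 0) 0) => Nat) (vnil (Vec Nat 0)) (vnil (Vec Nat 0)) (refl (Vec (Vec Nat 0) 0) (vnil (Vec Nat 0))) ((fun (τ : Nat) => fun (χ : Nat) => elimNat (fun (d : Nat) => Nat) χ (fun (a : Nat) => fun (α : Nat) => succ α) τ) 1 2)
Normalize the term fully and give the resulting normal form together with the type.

resulting normal form:
  3
the term's type:
  Nat
observation: normalization takes exactly 13 steps under the normal-order strategy.


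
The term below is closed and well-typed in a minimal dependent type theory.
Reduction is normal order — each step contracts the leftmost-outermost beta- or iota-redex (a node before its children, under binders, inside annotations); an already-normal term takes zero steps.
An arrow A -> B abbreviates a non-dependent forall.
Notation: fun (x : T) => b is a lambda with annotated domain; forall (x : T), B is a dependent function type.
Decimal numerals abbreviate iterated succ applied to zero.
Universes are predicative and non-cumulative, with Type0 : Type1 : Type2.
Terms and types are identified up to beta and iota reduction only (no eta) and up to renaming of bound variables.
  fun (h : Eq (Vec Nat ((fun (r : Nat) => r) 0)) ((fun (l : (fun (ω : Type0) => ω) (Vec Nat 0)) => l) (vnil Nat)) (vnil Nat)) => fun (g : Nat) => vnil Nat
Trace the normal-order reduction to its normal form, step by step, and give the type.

normal-order reduction:
  fun (h : Eq (Vec Nat ((fun (r : Nat) => r) 0)) ((fun (l : (fun (ω : Type0) => ω) (Vec Nat 0)) => l) (vnil Nat)) (vnil Nat)) => fun (g : Nat) => vnil Nat
  ~> fun (h : Eq (Vec Nat 0) ((fun (r : (fun (l : Type0) => l) (Vec Nat 0)) => r) (vnil Nat)) (vnil Nat)) => fun (ω : Nat) => vnil Nat
  ~> fun (h : Eq (Vec Nat 0) (vnil Nat) (vnil Nat)) => fun (r : Nat) => vnil Nat
type:
  Eq (Vec Nat 0) (vnil Nat) (vnil Nat) -> Nat -> Vec Nat 0


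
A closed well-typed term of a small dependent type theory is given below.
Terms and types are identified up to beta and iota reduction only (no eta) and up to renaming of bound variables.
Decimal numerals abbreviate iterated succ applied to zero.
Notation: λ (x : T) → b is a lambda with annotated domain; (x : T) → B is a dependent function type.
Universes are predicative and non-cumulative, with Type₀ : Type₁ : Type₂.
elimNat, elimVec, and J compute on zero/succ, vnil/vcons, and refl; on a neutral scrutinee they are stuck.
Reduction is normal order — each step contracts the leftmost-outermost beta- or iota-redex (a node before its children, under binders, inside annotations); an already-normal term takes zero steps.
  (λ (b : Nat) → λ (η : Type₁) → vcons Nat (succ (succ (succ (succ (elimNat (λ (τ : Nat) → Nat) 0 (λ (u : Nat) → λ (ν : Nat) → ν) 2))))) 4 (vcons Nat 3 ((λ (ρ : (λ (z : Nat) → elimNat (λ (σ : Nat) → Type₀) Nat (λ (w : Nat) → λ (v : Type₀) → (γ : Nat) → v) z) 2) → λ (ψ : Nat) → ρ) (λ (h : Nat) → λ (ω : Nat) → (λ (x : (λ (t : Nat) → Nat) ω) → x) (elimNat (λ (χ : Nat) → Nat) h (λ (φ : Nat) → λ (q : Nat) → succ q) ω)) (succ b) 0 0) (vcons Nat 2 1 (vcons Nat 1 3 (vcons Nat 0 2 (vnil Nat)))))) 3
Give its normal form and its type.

normal form:
  λ (b : Type₁) → vcons Nat 4 4 (vcons Nat 3 0 (vcons Nat 2 1 (vcons Nat 1 3 (vcons Nat 0 2 (vnil Nat)))))
type:
  (b : Type₁) → Vec Nat 5


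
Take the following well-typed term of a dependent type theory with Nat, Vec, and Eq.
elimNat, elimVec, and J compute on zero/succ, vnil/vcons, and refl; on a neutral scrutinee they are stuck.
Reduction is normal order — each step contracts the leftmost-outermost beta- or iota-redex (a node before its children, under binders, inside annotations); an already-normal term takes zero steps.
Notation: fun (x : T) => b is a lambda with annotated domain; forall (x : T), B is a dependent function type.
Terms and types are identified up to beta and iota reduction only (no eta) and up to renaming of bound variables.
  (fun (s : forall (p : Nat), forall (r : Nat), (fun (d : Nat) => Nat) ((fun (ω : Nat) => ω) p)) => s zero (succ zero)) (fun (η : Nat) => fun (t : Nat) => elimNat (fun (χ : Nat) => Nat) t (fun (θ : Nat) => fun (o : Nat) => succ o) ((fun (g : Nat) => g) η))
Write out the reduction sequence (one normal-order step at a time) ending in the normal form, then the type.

normal-order reduction:
  (fun (s : forall (p : Nat), forall (r : Nat), (fun (d : Nat) => Nat) ((fun (ω : Nat) => ω) p)) => s zero (succ zero)) (fun (η : Nat) => fun (t : Nat) => elimNat (fun (χ : Nat) => Nat) t (fun (θ : Nat) => fun (o : Nat) => succ o) ((fun (g : Nat) => g) η))
  ~> (fun (s : Nat) => fun (p : Nat) => elimNat (fun (r : Nat) => Nat) p (fun (d : Nat) => fun (ω : Nat) => succ ω) ((fun (η : Nat) => η) s)) zero (succ zero)
  ~> (fun (s : Nat) => elimNat (fun (p : Nat) => Nat) s (fun (r : Nat) => fun (d : Nat) => succ d) ((fun (ω : Nat) => ω) zero)) (succ zero)
  ~> elimNat (fun (s : Nat) => Nat) (succ zero) (fun (p : Nat) => fun (r : Nat) => succ r) ((fun (d : Nat) => d) zero)
  ~> elimNat (fun (s : Nat) => Nat) (succ zero) (fun (p : Nat) => fun (r : Nat) => succ r) zero
  ~> succ zero
type:
  Nat


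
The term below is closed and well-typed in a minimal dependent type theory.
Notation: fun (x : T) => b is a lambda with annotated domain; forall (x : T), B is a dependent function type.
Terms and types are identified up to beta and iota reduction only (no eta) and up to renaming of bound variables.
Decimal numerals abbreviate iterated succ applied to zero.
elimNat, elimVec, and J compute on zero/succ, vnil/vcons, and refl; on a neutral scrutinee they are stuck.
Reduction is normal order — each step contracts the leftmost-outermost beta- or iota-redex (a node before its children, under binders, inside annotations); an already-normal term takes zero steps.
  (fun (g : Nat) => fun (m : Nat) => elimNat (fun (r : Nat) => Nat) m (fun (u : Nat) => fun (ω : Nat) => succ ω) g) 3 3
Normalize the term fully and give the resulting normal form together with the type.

reduced normal form:
  6
type:
  Nat
observation: the leftmost-outermost redex is a beta-redex, and normalization takes 12 steps.


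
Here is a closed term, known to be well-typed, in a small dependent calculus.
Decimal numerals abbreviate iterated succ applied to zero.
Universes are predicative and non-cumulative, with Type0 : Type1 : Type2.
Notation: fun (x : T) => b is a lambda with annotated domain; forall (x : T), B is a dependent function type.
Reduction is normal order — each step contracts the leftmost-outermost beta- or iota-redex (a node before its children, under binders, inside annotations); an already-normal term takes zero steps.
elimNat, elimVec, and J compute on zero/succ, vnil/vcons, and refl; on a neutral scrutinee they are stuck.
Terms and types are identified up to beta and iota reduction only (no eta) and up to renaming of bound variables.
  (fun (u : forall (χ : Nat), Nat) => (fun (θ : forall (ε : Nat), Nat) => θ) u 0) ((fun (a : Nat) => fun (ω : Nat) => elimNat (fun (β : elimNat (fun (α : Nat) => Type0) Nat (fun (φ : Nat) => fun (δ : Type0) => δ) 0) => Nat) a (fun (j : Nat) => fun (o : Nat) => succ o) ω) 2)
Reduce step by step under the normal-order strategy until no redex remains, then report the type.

reduction (normal order):
  (fun (u : forall (χ : Nat), Nat) => (fun (θ : forall (ε : Nat), Nat) => θ) u 0) ((fun (a : Nat) => fun (ω : Nat) => elimNat (fun (β : elimNat (fun (α : Nat) => Type0) Nat (fun (φ : Nat) => fun (δ : Type0) => δ) 0) => Nat) a (fun (j : Nat) => fun (o : Nat) => succ o) ω) 2)
  ~> (fun (u : forall (χ : Nat), Nat) => u) ((fun (θ : Nat) => fun (ε : Nat) => elimNat (fun (a : elimNat (fun (ω : Nat) => Type0) Nat (fun (β : Nat) => fun (α : Type0) => α) 0) => Nat) θ (fun (φ : Nat) => fun (δ : Nat) => succ δ) ε) 2) 0
  ~> (fun (u : Nat) => fun (χ : Nat) => elimNat (fun (θ : elimNat (fun (ε : Nat) => Type0) Nat (fun (a : Nat) => fun (ω : Type0) => ω) 0) => Nat) u (fun (β : Nat) => fun (α : Nat) => succ α) χ) 2 0
  ~> (fun (u : Nat) => elimNat (fun (χ : elimNat (fun (θ : Nat) => Type0) Nat (fun (ε : Nat) => fun (a : Type0) => a) 0) => Nat) 2 (fun (ω : Nat) => fun (β : Nat) => succ β) u) 0
  ~> elimNat (fun (u : elimNat (fun (χ : Nat) => Type0) Nat (fun (θ : Nat) => fun (ε : Type0) => ε) 0) => Nat) 2 (fun (a : Nat) => fun (ω : Nat) => succ ω) 0
  ~> 2
the term's type:
  Nat


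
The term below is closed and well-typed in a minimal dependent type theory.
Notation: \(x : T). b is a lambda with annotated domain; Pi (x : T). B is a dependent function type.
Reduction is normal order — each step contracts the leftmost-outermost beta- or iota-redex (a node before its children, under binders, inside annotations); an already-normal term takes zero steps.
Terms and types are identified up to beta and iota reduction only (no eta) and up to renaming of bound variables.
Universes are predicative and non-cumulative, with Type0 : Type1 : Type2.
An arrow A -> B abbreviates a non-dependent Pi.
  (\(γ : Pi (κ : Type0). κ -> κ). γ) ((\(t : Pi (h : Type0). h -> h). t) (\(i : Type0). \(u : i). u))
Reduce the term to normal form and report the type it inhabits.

normal form:
  \(γ : Type0). \(κ : γ). κ
inferred type:
  Pi (γ : Type0). γ -> γ


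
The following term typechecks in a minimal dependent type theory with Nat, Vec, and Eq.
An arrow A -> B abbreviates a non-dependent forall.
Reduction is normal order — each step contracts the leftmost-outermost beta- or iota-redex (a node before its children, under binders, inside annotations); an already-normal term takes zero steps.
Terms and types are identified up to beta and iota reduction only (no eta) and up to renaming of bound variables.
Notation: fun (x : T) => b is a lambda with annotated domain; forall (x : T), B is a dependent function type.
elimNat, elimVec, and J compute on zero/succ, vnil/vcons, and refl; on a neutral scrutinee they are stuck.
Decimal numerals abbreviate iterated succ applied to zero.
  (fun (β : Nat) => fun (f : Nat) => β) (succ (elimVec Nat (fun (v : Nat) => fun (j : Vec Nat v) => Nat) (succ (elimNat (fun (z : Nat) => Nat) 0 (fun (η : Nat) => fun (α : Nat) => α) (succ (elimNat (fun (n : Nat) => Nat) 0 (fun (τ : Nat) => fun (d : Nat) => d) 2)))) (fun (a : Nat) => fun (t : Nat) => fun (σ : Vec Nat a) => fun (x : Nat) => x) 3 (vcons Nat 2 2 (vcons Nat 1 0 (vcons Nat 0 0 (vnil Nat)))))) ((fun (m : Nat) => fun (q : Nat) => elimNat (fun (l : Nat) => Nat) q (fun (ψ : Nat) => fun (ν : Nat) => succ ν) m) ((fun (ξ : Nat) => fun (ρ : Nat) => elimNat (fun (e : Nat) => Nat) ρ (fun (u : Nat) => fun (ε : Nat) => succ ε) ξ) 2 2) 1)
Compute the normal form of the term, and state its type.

normal form:
  2
type:
  Nat


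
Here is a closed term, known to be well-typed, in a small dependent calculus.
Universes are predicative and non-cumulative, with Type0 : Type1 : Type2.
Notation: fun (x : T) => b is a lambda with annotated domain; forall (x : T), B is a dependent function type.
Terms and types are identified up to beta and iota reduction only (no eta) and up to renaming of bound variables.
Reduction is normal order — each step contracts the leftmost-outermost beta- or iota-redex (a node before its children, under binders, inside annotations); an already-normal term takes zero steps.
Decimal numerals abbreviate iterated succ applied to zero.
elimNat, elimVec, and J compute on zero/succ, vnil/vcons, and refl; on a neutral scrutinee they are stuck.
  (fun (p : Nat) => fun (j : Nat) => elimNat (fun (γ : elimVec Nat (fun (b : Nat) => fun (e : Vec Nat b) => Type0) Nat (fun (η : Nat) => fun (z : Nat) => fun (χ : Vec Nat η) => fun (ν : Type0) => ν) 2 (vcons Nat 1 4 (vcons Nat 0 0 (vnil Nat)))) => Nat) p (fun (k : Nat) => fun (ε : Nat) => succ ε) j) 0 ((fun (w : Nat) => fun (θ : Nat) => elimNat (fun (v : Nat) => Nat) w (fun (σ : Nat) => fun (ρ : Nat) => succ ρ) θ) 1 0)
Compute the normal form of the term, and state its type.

resulting normal form:
  1
the term's type:
  Nat
observation: the first redex contracted is a beta-redex; the normal form is reached in 20 normal-order steps.


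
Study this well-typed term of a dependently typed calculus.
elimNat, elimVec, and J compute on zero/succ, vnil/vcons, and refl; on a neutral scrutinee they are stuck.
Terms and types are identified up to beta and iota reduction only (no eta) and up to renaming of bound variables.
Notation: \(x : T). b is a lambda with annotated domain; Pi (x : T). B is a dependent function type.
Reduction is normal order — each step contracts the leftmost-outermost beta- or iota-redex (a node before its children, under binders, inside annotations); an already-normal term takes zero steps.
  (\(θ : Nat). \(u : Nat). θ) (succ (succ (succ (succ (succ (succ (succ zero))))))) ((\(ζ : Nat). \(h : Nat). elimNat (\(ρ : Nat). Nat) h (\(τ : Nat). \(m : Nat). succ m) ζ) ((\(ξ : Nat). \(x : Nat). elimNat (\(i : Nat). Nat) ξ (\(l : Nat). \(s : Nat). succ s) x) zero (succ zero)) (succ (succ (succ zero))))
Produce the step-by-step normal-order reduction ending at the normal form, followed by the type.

reduction (normal order):
  (\(θ : Nat). \(u : Nat). θ) (succ (succ (succ (succ (succ (succ (succ zero))))))) ((\(ζ : Nat). \(h : Nat). elimNat (\(ρ : Nat). Nat) h (\(τ : Nat). \(m : Nat). succ m) ζ) ((\(ξ : Nat). \(x : Nat). elimNat (\(i : Nat). Nat) ξ (\(l : Nat). \(s : Nat). succ s) x) zero (succ zero)) (succ (succ (succ zero))))
  ~> (\(θ : Nat). succ (succ (succ (succ (succ (succ (succ zero))))))) ((\(u : Nat). \(ζ : Nat). elimNat (\(h : Nat). Nat) ζ (\(ρ : Nat). \(τ : Nat). succ τ) u) ((\(m : Nat). \(ξ : Nat). elimNat (\(x : Nat). Nat) m (\(i : Nat). \(l : Nat). succ l) ξ) zero (succ zero)) (succ (succ (succ zero))))
  ~> succ (succ (succ (succ (succ (succ (succ zero))))))
the term's type:
  Nat


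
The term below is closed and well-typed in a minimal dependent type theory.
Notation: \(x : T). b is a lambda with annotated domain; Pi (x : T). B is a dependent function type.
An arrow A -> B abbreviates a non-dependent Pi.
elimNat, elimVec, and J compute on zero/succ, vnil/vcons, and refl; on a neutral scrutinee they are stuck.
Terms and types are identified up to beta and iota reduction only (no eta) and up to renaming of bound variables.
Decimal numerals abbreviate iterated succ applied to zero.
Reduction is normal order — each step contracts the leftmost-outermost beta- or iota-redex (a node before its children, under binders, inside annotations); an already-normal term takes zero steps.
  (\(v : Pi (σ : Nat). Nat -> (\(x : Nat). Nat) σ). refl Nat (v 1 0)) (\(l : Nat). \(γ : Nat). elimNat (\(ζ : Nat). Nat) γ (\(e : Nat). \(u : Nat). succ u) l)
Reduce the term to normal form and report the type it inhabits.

normal form:
  refl Nat 1
type:
  Eq Nat 1 1
observation: the leftmost-outermost redex is a beta-redex, and normalization takes 7 steps.


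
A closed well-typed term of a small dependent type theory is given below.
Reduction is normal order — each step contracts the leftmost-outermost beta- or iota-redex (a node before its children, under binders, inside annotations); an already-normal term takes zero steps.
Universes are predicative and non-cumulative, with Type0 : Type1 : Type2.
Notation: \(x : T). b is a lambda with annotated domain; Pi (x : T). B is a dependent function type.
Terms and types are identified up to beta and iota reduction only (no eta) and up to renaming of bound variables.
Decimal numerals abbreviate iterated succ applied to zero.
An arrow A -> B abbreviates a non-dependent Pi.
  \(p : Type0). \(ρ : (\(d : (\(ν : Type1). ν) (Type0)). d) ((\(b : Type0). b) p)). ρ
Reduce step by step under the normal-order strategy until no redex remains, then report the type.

normal-order reduction:
  \(p : Type0). \(ρ : (\(d : (\(ν : Type1). ν) (Type0)). d) ((\(b : Type0). b) p)). ρ
  ~> \(p : Type0). \(ρ : (\(d : Type0). d) p). ρ
  ~> \(p : Type0). \(ρ : p). ρ
inferred type:
  Pi (p : Type0). p -> p


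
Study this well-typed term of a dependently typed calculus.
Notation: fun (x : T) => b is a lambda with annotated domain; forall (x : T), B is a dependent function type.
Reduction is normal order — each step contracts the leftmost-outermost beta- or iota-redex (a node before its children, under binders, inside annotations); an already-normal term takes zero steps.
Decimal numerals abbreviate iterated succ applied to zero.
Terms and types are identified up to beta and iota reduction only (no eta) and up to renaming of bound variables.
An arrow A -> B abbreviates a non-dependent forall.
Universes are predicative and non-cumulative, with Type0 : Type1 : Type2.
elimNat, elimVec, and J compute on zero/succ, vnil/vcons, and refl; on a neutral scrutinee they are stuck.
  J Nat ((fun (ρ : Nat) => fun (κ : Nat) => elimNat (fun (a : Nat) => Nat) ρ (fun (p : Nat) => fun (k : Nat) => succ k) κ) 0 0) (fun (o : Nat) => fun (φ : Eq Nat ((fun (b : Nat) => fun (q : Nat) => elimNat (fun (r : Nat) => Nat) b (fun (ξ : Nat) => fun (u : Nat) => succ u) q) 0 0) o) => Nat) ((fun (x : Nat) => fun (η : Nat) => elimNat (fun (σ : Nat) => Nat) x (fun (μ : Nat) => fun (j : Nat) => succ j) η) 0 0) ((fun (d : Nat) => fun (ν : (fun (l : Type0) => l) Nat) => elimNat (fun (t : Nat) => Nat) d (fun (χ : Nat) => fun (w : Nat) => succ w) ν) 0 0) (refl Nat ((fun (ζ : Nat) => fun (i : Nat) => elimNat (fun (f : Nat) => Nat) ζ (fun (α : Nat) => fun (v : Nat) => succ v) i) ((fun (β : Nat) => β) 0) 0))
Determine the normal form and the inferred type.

resulting normal form:
  0
type:
  Nat
observation: normalization takes exactly 4 steps under the normal-order strategy.


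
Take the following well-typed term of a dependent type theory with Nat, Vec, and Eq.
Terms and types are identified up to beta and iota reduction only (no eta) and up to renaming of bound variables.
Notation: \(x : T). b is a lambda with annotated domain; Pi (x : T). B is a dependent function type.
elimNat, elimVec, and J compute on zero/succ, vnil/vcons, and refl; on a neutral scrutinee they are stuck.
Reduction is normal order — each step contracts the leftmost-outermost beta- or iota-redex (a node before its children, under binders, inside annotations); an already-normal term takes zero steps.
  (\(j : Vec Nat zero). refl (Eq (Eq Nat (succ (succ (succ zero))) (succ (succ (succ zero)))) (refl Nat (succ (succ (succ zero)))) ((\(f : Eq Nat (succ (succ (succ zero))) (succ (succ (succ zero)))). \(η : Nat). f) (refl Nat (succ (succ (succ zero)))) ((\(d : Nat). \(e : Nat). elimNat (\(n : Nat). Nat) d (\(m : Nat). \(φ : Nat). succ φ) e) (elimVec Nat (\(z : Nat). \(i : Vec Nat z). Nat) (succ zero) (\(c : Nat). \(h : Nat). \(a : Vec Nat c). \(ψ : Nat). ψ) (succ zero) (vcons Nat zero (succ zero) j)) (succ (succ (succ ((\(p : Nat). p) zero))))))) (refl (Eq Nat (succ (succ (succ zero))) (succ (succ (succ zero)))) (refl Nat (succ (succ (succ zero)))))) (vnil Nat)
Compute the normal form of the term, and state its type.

resulting normal form:
  refl (Eq (Eq Nat (succ (succ (succ zero))) (succ (succ (succ zero)))) (refl Nat (succ (succ (succ zero)))) (refl Nat (succ (succ (succ zero))))) (refl (Eq Nat (succ (succ (succ zero))) (succ (succ (succ zero)))) (refl Nat (succ (succ (succ zero)))))
the term's type:
  Eq (Eq (Eq Nat (succ (succ (succ zero))) (succ (succ (succ zero)))) (refl Nat (succ (succ (succ zero)))) (refl Nat (succ (succ (succ zero))))) (refl (Eq Nat (succ (succ (succ zero))) (succ (succ (succ zero)))) (refl Nat (succ (succ (succ zero))))) (refl (Eq Nat (succ (succ (succ zero))) (succ (succ (succ zero)))) (refl Nat (succ (succ (succ zero)))))
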